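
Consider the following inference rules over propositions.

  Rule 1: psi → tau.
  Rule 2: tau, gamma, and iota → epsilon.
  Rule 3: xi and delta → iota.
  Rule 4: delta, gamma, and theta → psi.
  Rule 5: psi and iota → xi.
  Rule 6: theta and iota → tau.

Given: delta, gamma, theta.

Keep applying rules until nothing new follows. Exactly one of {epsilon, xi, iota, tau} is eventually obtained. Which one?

tau

From delta, gamma, and theta, Rule 4 gives psi.
psi holds, so tau follows (Rule 1).
epsilon would need tau, gamma, and iota (Rule 2), but iota is never established. iota would need xi and delta (Rule 3), but xi is never established. xi would need psi and iota (Rule 5), but iota is never established.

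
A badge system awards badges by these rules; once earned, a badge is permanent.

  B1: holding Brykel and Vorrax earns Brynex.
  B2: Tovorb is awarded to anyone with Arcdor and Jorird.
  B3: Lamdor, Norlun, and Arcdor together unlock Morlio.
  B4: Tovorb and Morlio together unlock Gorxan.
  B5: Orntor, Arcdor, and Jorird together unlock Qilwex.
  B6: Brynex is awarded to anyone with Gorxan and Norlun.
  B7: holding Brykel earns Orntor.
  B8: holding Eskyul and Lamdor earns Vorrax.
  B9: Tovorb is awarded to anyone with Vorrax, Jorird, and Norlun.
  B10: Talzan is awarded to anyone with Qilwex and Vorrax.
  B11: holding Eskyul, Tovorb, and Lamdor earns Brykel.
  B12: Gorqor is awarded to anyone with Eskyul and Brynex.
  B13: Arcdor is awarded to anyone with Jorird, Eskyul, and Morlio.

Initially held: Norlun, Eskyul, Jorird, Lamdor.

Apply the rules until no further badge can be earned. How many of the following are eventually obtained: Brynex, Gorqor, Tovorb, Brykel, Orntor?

5

With Eskyul and Lamdor, Vorrax is earned (B8).
With Vorrax, Jorird, and Norlun, Tovorb is earned (B9).
With Eskyul, Tovorb, and Lamdor, Brykel is earned (B11).
With Brykel and Vorrax, Brynex is earned (B1).
With Brykel, Orntor is earned (B7).
With Eskyul and Brynex, Gorqor is earned (B12).
Brynex: reached.
Gorqor: reached.
Tovorb: reached.
Brykel: reached.
Orntor: reached.
All 5 are reached.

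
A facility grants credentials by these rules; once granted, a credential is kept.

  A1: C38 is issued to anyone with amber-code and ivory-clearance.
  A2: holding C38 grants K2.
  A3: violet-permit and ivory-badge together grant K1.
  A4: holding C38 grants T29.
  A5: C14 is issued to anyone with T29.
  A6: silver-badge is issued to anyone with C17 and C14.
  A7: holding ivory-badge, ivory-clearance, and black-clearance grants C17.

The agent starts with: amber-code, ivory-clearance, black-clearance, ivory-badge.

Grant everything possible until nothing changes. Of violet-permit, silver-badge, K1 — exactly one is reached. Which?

Holding ivory-badge, ivory-clearance, and black-clearance grants C17 (A7).
Holding amber-code and ivory-clearance grants C38 (A1).
Holding C38 grants T29 (A4).
Holding T29 grants C14 (A5).
Holding C17 and C14 grants silver-badge (A6).
K1 would need violet-permit and ivory-badge (A3), but violet-permit is never granted. No rule produces violet-permit, and it is not given.

silver-badge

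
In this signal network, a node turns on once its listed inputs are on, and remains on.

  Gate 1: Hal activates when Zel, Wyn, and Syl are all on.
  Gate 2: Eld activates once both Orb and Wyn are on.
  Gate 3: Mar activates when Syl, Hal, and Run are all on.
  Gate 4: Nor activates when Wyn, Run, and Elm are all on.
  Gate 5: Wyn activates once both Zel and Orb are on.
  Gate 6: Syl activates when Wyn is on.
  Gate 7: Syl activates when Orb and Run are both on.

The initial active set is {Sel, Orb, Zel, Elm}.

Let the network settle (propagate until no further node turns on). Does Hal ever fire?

Yes

Zel and Orb are on, so Wyn activates (Gate 5).
Wyn is on, so Syl activates (Gate 6).
Zel, Wyn, and Syl are on, so Hal activates (Gate 1).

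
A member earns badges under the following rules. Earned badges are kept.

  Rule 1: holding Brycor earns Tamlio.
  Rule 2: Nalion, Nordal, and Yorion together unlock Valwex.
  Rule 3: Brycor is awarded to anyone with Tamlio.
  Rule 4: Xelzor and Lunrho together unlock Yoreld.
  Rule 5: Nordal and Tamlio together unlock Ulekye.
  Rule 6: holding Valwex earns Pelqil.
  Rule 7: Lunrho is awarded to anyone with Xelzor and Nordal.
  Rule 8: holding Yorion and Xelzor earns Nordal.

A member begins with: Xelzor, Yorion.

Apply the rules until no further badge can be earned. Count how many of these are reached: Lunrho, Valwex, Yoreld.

2

With Yorion and Xelzor, Nordal is earned (Rule 8).
With Xelzor and Nordal, Lunrho is earned (Rule 7).
With Xelzor and Lunrho, Yoreld is earned (Rule 4).
Lunrho: reached.
Valwex would need Nalion, Nordal, and Yorion (Rule 2), but Nalion is never earned.
Yoreld: reached.
Reached: Lunrho and Yoreld — 2 of the 3.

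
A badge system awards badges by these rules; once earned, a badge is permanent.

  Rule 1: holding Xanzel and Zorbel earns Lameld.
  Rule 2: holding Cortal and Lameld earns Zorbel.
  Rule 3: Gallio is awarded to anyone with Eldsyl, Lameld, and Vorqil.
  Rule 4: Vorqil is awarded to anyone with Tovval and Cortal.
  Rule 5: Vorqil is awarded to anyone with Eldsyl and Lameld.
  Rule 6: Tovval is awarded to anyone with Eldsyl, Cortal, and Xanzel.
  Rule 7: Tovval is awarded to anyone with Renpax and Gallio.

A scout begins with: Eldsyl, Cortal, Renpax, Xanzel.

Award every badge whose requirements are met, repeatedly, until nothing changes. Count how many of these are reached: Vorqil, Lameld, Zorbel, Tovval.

2

With Eldsyl, Cortal, and Xanzel, Tovval is earned (Rule 6).
With Tovval and Cortal, Vorqil is earned (Rule 4).
Vorqil: reached.
Lameld would need Xanzel and Zorbel (Rule 1), but Zorbel is never earned.
Zorbel would need Cortal and Lameld (Rule 2), but Lameld is never earned.
Tovval: reached.
Reached: Vorqil and Tovval — 2 of the 4.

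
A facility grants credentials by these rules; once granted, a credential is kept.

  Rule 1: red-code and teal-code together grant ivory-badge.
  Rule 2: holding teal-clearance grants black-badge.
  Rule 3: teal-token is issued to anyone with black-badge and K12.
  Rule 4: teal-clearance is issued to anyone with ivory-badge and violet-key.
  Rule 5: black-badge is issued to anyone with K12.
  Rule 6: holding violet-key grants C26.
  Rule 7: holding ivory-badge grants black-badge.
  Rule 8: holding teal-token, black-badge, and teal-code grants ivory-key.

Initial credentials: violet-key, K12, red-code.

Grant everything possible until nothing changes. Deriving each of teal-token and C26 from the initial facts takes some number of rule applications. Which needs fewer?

C26: Holding violet-key grants C26 (Rule 6). [1 rule application]
teal-token: Holding K12 grants black-badge (Rule 5). Holding black-badge and K12 grants teal-token (Rule 3). [2 rule applications]
C26 needs fewer.

C26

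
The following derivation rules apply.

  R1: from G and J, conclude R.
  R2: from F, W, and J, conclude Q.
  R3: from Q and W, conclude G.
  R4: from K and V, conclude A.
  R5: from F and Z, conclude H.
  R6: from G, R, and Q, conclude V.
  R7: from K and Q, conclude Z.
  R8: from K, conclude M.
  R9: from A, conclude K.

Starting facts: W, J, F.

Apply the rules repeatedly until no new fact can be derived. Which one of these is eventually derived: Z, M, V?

F, W, and J hold, so Q follows (R2).
From Q and W, R3 gives G.
G and J hold, so R follows (R1).
G, R, and Q hold, so V follows (R6).
M would need K (R8), but K is never established. Z would need K and Q (R7), but K is never established.

V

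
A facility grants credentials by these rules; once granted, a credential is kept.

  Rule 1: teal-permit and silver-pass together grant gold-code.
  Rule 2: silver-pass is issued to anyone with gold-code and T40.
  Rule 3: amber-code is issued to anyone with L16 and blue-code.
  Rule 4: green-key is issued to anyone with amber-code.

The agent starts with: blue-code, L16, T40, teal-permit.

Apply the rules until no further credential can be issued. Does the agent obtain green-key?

Yes

Holding L16 and blue-code grants amber-code (Rule 3).
Holding amber-code grants green-key (Rule 4).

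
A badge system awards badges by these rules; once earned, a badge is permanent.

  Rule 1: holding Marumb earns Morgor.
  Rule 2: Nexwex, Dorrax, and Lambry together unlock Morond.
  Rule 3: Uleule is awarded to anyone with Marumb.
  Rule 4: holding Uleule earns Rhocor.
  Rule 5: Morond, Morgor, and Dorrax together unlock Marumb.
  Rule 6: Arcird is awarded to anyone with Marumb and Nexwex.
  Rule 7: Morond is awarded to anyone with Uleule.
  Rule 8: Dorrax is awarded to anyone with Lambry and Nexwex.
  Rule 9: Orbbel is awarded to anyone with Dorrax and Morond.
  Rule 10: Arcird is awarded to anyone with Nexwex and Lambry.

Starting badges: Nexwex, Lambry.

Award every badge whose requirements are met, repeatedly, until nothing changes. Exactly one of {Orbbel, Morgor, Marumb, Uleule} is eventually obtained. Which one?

Orbbel

With Lambry and Nexwex, Dorrax is earned (Rule 8).
With Nexwex, Dorrax, and Lambry, Morond is earned (Rule 2).
With Dorrax and Morond, Orbbel is earned (Rule 9).
Uleule would need Marumb (Rule 3), but Marumb is never earned. Marumb would need Morond, Morgor, and Dorrax (Rule 5), but Morgor is never earned. Morgor would need Marumb (Rule 1), but Marumb is never earned.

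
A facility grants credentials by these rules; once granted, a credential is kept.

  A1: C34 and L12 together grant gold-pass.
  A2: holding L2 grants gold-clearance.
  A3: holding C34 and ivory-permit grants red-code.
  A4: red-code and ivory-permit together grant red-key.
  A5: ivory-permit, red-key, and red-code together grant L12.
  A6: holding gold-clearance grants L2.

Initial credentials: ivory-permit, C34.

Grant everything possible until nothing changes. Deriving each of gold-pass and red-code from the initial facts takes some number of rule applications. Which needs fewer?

red-code: Holding C34 and ivory-permit grants red-code (A3). [1 rule application]
gold-pass: Holding C34 and ivory-permit grants red-code (A3). Holding red-code and ivory-permit grants red-key (A4). Holding ivory-permit, red-key, and red-code grants L12 (A5). Holding C34 and L12 grants gold-pass (A1). [4 rule applications]
red-code needs fewer.

red-code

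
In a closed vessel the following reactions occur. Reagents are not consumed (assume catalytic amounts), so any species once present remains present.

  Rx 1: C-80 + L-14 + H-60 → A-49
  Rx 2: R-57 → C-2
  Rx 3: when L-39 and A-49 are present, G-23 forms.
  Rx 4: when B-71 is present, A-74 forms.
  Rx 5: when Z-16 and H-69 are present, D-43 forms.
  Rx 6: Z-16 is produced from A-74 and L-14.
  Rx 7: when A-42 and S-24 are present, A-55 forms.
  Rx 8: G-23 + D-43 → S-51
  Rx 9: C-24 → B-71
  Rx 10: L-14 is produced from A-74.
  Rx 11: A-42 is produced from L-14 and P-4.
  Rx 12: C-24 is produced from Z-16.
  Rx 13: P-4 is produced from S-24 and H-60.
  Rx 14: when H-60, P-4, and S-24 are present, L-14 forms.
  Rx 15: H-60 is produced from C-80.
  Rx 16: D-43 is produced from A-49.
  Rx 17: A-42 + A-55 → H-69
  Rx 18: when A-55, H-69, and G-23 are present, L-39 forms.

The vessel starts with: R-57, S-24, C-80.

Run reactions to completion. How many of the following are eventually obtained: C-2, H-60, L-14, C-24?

R-57 present → C-2 forms (Rx 2).
C-80 present → H-60 forms (Rx 15).
S-24 and H-60 present → P-4 forms (Rx 13).
H-60, P-4, and S-24 present → L-14 forms (Rx 14).
C-2: reached.
H-60: reached.
L-14: reached.
C-24 would need Z-16 (Rx 12), but Z-16 never forms.
Reached: C-2, H-60, and L-14 — 3 of the 4.

3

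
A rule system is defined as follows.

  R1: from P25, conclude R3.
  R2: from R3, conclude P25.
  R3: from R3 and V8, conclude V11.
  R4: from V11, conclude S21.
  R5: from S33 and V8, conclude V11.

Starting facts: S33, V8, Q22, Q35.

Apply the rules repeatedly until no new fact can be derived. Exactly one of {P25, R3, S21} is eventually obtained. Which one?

S21

S33 and V8 hold, so V11 follows (R5).
From V11, R4 gives S21.
R3 would need P25 (R1), but P25 is never established. P25 would need R3 (R2), but R3 is never established.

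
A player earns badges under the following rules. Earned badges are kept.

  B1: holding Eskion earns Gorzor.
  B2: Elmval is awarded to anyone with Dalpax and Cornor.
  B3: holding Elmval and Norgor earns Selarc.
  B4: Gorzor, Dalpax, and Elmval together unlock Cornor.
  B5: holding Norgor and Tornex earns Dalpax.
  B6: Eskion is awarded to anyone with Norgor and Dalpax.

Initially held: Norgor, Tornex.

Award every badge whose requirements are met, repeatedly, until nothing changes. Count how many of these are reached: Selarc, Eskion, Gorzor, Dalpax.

3

With Norgor and Tornex, Dalpax is earned (B5).
With Norgor and Dalpax, Eskion is earned (B6).
With Eskion, Gorzor is earned (B1).
Selarc would need Elmval and Norgor (B3), but Elmval is never earned.
Eskion: reached.
Gorzor: reached.
Dalpax: reached.
Reached: Eskion, Gorzor, and Dalpax — 3 of the 4.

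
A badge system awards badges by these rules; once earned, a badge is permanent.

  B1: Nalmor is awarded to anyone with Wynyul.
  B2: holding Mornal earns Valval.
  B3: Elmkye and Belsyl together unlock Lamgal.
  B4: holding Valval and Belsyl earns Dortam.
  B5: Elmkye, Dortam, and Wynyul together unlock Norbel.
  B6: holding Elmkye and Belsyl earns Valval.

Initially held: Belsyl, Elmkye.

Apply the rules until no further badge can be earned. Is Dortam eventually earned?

Yes

With Elmkye and Belsyl, Valval is earned (B6).
With Valval and Belsyl, Dortam is earned (B4).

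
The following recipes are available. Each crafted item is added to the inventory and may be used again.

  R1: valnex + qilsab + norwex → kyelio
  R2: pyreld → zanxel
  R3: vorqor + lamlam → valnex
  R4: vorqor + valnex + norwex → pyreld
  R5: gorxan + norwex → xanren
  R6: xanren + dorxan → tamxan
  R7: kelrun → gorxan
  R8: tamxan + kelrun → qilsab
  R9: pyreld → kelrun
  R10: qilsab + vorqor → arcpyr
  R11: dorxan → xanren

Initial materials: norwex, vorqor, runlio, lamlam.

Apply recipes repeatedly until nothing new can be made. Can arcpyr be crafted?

No

arcpyr would need qilsab and vorqor (R10), but qilsab is never obtained.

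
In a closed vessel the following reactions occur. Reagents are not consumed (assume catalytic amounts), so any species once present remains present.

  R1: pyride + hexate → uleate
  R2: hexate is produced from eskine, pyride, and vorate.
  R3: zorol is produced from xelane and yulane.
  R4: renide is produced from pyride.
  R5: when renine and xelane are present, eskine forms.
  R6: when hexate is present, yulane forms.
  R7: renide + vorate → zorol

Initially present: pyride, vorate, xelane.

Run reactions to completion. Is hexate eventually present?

No

hexate would need eskine, pyride, and vorate (R2), but eskine never forms.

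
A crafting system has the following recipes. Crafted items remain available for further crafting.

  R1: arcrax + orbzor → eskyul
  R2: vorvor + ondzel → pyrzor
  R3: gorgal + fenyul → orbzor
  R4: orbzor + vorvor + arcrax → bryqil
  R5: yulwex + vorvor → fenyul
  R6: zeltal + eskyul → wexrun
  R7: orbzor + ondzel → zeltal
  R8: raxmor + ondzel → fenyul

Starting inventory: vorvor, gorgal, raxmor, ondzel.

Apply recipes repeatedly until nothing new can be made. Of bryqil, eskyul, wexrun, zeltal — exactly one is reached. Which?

zeltal

Using R8, raxmor and ondzel make fenyul.
Using R3, gorgal and fenyul make orbzor.
Using R7, orbzor and ondzel make zeltal.
eskyul would need arcrax and orbzor (R1), but arcrax is never obtained. bryqil would need orbzor, vorvor, and arcrax (R4), but arcrax is never obtained. wexrun would need zeltal and eskyul (R6), but eskyul is never obtained.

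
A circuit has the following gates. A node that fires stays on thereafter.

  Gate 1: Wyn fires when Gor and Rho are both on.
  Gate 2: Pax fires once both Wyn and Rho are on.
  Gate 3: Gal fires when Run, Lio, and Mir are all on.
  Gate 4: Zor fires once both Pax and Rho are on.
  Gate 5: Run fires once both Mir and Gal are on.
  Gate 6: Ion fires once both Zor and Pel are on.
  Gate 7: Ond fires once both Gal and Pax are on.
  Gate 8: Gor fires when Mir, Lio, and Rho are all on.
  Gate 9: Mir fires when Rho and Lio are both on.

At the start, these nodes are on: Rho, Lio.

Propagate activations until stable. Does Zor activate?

Yes

Rho and Lio are on, so Mir fires (Gate 9).
Gate 8: Mir, Lio, and Rho on → Gor on.
Gate 1: Gor and Rho on → Wyn on.
Gate 2: Wyn and Rho on → Pax on.
Pax and Rho are on, so Zor fires (Gate 4).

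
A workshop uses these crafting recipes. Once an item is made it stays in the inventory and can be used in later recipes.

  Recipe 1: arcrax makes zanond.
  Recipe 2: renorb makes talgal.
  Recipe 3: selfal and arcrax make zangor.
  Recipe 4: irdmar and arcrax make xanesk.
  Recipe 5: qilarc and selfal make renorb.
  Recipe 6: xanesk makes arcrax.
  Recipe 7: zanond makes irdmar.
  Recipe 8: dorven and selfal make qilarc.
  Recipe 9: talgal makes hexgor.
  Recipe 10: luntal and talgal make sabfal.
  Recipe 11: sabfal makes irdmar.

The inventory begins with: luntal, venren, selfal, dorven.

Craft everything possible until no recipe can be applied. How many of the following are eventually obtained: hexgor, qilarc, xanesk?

dorven and selfal → qilarc (Recipe 8).
qilarc and selfal → renorb (Recipe 5).
renorb → talgal (Recipe 2).
Using Recipe 9, talgal makes hexgor.
hexgor: reached.
qilarc: reached.
xanesk would need irdmar and arcrax (Recipe 4), but arcrax is never obtained.
Reached: hexgor and qilarc — 2 of the 3.

2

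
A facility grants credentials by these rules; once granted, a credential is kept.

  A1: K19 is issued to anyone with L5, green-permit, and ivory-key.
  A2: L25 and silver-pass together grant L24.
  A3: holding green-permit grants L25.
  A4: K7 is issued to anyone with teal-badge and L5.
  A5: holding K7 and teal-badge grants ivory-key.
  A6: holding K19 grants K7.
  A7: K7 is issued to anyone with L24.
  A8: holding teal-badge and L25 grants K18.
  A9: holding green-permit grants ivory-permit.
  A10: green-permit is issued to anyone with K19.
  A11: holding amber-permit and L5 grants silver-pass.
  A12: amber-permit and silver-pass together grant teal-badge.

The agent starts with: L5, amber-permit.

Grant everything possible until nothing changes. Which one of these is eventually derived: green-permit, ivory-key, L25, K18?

Holding amber-permit and L5 grants silver-pass (A11).
Holding amber-permit and silver-pass grants teal-badge (A12).
Holding teal-badge and L5 grants K7 (A4).
Holding K7 and teal-badge grants ivory-key (A5).
green-permit would need K19 (A10), but K19 is never granted. L25 would need green-permit (A3), but green-permit is never granted. K18 would need teal-badge and L25 (A8), but L25 is never granted.

ivory-key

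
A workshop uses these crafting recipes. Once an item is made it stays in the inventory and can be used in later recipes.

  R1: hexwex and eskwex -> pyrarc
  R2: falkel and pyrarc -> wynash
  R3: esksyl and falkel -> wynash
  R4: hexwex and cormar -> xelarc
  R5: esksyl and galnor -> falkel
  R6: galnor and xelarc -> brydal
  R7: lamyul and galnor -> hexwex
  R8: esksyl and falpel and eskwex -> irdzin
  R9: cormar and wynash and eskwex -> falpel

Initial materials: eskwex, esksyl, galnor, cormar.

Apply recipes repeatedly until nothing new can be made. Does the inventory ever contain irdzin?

Using R5, esksyl and galnor make falkel.
esksyl and falkel -> wynash (R3).
cormar and wynash and eskwex -> falpel (R9).
esksyl and falpel and eskwex -> irdzin (R8).

Yes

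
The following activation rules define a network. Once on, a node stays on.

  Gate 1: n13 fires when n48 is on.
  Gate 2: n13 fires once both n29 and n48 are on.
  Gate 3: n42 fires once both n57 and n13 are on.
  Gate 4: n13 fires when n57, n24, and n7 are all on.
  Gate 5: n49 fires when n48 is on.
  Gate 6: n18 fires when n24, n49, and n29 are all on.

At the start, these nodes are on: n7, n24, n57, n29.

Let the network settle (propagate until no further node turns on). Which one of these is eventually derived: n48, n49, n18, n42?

n42

n57, n24, and n7 are on, so n13 fires (Gate 4).
n57 and n13 are on, so n42 fires (Gate 3).
No rule produces n48, and it is not given. n18 would need n24, n49, and n29 (Gate 6), but n49 never turns on. n49 would need n48 (Gate 5), but n48 never turns on.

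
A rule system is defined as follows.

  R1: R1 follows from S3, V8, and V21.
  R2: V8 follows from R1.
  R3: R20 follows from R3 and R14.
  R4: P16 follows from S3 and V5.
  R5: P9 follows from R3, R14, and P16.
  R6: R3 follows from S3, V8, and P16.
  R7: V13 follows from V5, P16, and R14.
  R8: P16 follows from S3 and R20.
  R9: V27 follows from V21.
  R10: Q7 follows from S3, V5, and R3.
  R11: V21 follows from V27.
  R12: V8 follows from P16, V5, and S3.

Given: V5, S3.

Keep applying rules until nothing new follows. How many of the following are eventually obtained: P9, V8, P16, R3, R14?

From S3 and V5, R4 gives P16.
From P16, V5, and S3, R12 gives V8.
From S3, V8, and P16, R6 gives R3.
P9 would need R3, R14, and P16 (R5), but R14 is never established.
V8: reached.
P16: reached.
R3: reached.
No rule produces R14, and it is not given.
Reached: V8, P16, and R3 — 3 of the 5.

3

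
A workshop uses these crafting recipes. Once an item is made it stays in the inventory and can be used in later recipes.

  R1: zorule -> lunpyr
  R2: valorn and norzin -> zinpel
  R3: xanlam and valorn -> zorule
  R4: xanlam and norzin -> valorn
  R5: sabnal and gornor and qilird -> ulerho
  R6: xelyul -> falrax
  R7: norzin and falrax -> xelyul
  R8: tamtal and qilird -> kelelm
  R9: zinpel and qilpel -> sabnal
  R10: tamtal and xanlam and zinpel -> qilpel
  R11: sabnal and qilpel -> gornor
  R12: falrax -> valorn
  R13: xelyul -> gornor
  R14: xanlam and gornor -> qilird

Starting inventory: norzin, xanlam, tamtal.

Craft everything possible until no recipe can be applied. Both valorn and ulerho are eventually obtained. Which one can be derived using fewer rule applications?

valorn

valorn: Using R4, xanlam and norzin make valorn. [1 rule application]
ulerho: xanlam and norzin -> valorn (R4). Using R2, valorn and norzin make zinpel. Using R10, tamtal, xanlam, and zinpel make qilpel. zinpel and qilpel -> sabnal (R9). sabnal and qilpel -> gornor (R11). xanlam and gornor -> qilird (R14). sabnal and gornor and qilird -> ulerho (R5). [7 rule applications]
valorn needs fewer.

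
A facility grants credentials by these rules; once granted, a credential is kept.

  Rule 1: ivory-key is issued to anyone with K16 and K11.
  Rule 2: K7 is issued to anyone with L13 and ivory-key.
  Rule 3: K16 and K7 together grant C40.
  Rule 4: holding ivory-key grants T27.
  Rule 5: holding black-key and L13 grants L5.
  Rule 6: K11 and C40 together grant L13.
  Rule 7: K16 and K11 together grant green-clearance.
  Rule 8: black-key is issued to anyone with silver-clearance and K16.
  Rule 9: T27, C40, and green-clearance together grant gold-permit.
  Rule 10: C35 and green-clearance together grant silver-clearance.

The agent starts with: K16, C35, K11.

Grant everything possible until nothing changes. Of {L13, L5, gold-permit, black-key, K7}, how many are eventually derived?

1

Holding K16 and K11 grants green-clearance (Rule 7).
Holding C35 and green-clearance grants silver-clearance (Rule 10).
Holding silver-clearance and K16 grants black-key (Rule 8).
L13 would need K11 and C40 (Rule 6), but C40 is never granted.
L5 would need black-key and L13 (Rule 5), but L13 is never granted.
gold-permit would need T27, C40, and green-clearance (Rule 9), but C40 is never granted.
black-key: reached.
K7 would need L13 and ivory-key (Rule 2), but L13 is never granted.
Reached: black-key — 1 of the 5.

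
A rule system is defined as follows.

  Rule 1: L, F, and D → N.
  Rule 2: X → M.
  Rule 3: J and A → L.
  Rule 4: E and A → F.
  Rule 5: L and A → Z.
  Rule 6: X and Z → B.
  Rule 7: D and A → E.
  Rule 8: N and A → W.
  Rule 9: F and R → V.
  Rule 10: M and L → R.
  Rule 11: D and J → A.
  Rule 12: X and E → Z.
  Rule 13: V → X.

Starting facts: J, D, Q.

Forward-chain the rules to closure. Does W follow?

From D and J, Rule 11 gives A.
J and A hold, so L follows (Rule 3).
D and A hold, so E follows (Rule 7).
From E and A, Rule 4 gives F.
L, F, and D hold, so N follows (Rule 1).
N and A hold, so W follows (Rule 8).

Yes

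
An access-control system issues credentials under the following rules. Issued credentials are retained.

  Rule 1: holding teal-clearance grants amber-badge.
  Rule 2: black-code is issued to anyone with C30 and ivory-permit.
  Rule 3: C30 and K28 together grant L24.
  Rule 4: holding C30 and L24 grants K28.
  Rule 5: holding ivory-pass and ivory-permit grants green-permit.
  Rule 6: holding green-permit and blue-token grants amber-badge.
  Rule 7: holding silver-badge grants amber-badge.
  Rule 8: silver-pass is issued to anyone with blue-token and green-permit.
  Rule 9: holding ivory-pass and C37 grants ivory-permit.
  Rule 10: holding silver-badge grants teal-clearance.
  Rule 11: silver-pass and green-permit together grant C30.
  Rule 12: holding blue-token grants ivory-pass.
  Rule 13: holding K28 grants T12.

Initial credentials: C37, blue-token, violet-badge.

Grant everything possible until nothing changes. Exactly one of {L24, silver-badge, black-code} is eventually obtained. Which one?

Holding blue-token grants ivory-pass (Rule 12).
Holding ivory-pass and C37 grants ivory-permit (Rule 9).
Holding ivory-pass and ivory-permit grants green-permit (Rule 5).
Holding blue-token and green-permit grants silver-pass (Rule 8).
Holding silver-pass and green-permit grants C30 (Rule 11).
Holding C30 and ivory-permit grants black-code (Rule 2).
L24 would need C30 and K28 (Rule 3), but K28 is never granted. No rule produces silver-badge, and it is not given.

black-code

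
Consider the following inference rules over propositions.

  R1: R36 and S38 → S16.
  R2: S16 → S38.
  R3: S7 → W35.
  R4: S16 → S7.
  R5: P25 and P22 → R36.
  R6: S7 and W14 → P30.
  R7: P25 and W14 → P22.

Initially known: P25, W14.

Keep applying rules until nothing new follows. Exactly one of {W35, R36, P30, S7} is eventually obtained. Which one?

From P25 and W14, R7 gives P22.
P25 and P22 hold, so R36 follows (R5).
P30 would need S7 and W14 (R6), but S7 is never established. W35 would need S7 (R3), but S7 is never established. S7 would need S16 (R4), but S16 is never established.

R36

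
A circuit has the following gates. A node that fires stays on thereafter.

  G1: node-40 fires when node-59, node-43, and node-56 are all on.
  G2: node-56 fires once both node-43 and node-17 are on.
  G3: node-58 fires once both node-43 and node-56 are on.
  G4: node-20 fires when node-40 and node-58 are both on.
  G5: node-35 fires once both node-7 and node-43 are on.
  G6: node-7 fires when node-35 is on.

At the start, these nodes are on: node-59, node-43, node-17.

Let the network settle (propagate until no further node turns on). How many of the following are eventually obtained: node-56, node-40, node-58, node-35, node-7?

node-43 and node-17 are on, so node-56 fires (G2).
node-59, node-43, and node-56 are on, so node-40 fires (G1).
node-43 and node-56 are on, so node-58 fires (G3).
node-56: reached.
node-40: reached.
node-58: reached.
node-35 would need node-7 and node-43 (G5), but node-7 never turns on.
node-7 would need node-35 (G6), but node-35 never turns on.
Reached: node-56, node-40, and node-58 — 3 of the 5.

3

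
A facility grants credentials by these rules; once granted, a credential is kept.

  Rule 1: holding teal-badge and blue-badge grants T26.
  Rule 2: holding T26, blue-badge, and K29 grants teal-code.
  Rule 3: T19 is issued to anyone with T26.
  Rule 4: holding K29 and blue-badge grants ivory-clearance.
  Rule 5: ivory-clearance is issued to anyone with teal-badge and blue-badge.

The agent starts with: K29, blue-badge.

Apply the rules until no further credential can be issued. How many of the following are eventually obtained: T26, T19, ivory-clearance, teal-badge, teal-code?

1

Holding K29 and blue-badge grants ivory-clearance (Rule 4).
T26 would need teal-badge and blue-badge (Rule 1), but teal-badge is never granted.
T19 would need T26 (Rule 3), but T26 is never granted.
ivory-clearance: reached.
No rule produces teal-badge, and it is not given.
teal-code would need T26, blue-badge, and K29 (Rule 2), but T26 is never granted.
Reached: ivory-clearance — 1 of the 5.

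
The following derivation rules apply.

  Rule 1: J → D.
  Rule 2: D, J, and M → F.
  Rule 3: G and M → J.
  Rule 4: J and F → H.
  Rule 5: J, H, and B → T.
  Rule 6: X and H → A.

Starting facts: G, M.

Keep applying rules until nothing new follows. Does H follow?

G and M hold, so J follows (Rule 3).
J holds, so D follows (Rule 1).
From D, J, and M, Rule 2 gives F.
J and F hold, so H follows (Rule 4).

Yes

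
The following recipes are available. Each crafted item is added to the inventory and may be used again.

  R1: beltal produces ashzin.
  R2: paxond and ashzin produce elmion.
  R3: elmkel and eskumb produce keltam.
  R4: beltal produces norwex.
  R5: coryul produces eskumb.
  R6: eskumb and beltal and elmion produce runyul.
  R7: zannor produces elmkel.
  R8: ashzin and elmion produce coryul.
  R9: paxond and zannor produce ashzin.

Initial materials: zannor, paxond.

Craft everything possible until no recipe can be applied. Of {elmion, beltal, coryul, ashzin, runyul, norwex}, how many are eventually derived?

3

Using R9, paxond and zannor make ashzin.
Using R2, paxond and ashzin make elmion.
Using R8, ashzin and elmion make coryul.
elmion: reached.
No rule produces beltal, and it is not given.
coryul: reached.
ashzin: reached.
runyul would need eskumb, beltal, and elmion (R6), but beltal is never obtained.
norwex would need beltal (R4), but beltal is never obtained.
Reached: elmion, coryul, and ashzin — 3 of the 6.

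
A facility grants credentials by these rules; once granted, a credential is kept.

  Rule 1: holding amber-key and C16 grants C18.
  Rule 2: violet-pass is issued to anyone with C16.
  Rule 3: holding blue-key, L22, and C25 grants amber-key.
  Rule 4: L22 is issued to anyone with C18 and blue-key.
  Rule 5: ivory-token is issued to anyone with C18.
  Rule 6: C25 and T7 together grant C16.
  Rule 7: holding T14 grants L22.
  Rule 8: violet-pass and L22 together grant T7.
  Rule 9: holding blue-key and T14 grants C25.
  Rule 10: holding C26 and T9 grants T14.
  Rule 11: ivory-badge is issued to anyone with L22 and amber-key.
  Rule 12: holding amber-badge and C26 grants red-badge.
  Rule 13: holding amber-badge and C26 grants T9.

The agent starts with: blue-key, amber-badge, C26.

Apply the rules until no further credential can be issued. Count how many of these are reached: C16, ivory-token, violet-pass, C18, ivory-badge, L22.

2

Holding amber-badge and C26 grants T9 (Rule 13).
Holding C26 and T9 grants T14 (Rule 10).
Holding blue-key and T14 grants C25 (Rule 9).
Holding T14 grants L22 (Rule 7).
Holding blue-key, L22, and C25 grants amber-key (Rule 3).
Holding L22 and amber-key grants ivory-badge (Rule 11).
C16 would need C25 and T7 (Rule 6), but T7 is never granted.
ivory-token would need C18 (Rule 5), but C18 is never granted.
violet-pass would need C16 (Rule 2), but C16 is never granted.
C18 would need amber-key and C16 (Rule 1), but C16 is never granted.
ivory-badge: reached.
L22: reached.
Reached: ivory-badge and L22 — 2 of the 6.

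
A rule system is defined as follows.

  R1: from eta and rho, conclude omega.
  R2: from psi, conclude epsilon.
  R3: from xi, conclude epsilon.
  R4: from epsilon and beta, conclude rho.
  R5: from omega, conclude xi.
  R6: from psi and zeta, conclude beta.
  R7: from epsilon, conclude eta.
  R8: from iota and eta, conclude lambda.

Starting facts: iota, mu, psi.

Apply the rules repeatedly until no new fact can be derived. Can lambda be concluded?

Yes

psi holds, so epsilon follows (R2).
epsilon holds, so eta follows (R7).
From iota and eta, R8 gives lambda.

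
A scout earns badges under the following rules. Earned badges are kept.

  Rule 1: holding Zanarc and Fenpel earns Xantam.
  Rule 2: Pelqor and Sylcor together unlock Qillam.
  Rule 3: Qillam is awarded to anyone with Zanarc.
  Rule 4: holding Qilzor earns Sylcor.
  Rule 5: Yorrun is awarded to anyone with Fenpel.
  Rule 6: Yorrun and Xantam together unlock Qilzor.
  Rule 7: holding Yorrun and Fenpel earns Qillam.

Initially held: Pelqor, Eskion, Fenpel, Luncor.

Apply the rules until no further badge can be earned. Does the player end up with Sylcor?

Sylcor would need Qilzor (Rule 4), but Qilzor is never earned.

No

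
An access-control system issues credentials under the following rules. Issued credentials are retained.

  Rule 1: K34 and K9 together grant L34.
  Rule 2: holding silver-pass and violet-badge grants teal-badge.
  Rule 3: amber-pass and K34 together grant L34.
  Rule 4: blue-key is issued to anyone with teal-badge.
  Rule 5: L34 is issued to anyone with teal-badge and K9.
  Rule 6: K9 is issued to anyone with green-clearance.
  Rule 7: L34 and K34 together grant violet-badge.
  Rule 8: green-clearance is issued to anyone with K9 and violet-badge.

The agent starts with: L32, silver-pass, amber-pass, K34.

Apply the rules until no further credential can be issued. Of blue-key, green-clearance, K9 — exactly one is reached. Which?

blue-key

Holding amber-pass and K34 grants L34 (Rule 3).
Holding L34 and K34 grants violet-badge (Rule 7).
Holding silver-pass and violet-badge grants teal-badge (Rule 2).
Holding teal-badge grants blue-key (Rule 4).
K9 would need green-clearance (Rule 6), but green-clearance is never granted. green-clearance would need K9 and violet-badge (Rule 8), but K9 is never granted.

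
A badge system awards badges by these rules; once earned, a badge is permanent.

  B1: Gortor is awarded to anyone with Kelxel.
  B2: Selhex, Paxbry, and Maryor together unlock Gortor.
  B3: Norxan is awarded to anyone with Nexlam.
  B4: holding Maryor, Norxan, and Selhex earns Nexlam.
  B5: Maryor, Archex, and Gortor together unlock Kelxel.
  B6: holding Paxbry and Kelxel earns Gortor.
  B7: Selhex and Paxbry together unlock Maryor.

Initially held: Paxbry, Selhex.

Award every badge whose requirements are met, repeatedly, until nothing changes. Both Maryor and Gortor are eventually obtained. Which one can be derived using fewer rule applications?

Maryor: With Selhex and Paxbry, Maryor is earned (B7). [1 rule application]
Gortor: With Selhex and Paxbry, Maryor is earned (B7). With Selhex, Paxbry, and Maryor, Gortor is earned (B2). [2 rule applications]
Maryor needs fewer.

Maryor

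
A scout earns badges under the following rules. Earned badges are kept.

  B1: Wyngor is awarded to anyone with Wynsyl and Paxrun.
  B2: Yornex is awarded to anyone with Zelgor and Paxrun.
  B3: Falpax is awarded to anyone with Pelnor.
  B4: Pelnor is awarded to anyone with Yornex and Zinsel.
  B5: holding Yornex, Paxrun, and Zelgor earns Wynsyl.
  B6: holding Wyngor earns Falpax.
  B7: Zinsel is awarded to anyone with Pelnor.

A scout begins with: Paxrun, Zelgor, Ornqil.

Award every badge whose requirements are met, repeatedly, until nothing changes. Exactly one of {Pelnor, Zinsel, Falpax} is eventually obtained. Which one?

Falpax

With Zelgor and Paxrun, Yornex is earned (B2).
With Yornex, Paxrun, and Zelgor, Wynsyl is earned (B5).
With Wynsyl and Paxrun, Wyngor is earned (B1).
With Wyngor, Falpax is earned (B6).
Pelnor would need Yornex and Zinsel (B4), but Zinsel is never earned. Zinsel would need Pelnor (B7), but Pelnor is never earned.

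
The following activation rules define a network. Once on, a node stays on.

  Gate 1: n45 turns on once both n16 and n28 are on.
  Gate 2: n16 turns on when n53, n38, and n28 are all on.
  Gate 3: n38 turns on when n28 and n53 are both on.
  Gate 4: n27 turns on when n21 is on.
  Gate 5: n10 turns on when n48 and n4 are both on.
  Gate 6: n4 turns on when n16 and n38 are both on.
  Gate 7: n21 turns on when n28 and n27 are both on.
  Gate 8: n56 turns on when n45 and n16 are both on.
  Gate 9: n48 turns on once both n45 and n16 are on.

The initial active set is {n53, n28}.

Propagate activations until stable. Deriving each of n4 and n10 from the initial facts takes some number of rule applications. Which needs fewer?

n4: Gate 3: n28 and n53 on → n38 on. n53, n38, and n28 are on, so n16 turns on (Gate 2). Gate 6: n16 and n38 on → n4 on. [3 rule applications]
n10: Gate 3: n28 and n53 on → n38 on. n53, n38, and n28 are on, so n16 turns on (Gate 2). n16 and n38 are on, so n4 turns on (Gate 6). n16 and n28 are on, so n45 turns on (Gate 1). n45 and n16 are on, so n48 turns on (Gate 9). Gate 5: n48 and n4 on → n10 on. [6 rule applications]
n4 needs fewer.

n4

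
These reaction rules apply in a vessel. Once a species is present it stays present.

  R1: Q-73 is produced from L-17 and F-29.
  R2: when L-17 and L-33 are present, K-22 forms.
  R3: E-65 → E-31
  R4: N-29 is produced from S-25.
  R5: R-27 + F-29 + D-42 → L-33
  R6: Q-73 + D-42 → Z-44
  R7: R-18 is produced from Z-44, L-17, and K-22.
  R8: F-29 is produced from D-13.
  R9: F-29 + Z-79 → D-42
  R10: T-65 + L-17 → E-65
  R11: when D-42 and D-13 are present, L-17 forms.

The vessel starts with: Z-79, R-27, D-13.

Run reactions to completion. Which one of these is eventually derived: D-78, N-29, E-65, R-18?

D-13 present → F-29 forms (R8).
F-29 and Z-79 present → D-42 forms (R9).
R-27, F-29, and D-42 present → L-33 forms (R5).
D-42 and D-13 present → L-17 forms (R11).
L-17 and L-33 present → K-22 forms (R2).
L-17 and F-29 present → Q-73 forms (R1).
Q-73 and D-42 present → Z-44 forms (R6).
Z-44, L-17, and K-22 present → R-18 forms (R7).
No rule produces D-78, and it is not given. N-29 would need S-25 (R4), but S-25 never forms. E-65 would need T-65 and L-17 (R10), but T-65 never forms.

R-18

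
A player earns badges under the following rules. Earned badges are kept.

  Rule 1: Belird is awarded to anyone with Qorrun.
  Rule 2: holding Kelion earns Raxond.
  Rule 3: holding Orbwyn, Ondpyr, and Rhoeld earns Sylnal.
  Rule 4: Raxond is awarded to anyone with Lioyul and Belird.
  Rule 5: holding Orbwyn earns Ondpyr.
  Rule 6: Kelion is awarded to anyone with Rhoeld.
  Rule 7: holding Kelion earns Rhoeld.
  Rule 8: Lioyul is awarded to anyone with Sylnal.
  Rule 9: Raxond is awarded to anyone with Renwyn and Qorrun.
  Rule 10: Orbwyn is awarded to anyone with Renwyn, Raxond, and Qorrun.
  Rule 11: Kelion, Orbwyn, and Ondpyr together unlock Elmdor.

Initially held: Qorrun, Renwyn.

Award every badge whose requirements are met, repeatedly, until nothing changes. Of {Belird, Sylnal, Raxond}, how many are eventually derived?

2

With Renwyn and Qorrun, Raxond is earned (Rule 9).
With Qorrun, Belird is earned (Rule 1).
Belird: reached.
Sylnal would need Orbwyn, Ondpyr, and Rhoeld (Rule 3), but Rhoeld is never earned.
Raxond: reached.
Reached: Belird and Raxond — 2 of the 3.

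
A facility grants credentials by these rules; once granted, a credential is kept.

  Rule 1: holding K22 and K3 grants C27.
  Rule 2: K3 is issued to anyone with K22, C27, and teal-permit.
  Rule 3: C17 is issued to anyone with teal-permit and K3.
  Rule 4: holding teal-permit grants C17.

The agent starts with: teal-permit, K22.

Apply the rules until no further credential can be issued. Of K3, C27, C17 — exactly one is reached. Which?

C17

Holding teal-permit grants C17 (Rule 4).
K3 would need K22, C27, and teal-permit (Rule 2), but C27 is never granted. C27 would need K22 and K3 (Rule 1), but K3 is never granted.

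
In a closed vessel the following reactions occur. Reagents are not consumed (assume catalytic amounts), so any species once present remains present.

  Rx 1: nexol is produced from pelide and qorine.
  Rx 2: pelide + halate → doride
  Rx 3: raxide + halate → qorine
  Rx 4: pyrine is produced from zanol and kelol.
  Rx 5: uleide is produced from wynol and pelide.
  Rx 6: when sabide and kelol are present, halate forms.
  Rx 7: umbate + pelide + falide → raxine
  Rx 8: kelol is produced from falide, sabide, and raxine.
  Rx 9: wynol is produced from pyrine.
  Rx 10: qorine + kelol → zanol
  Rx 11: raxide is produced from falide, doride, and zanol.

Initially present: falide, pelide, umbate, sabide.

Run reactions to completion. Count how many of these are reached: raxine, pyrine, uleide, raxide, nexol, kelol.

2

umbate, pelide, and falide present → raxine forms (Rx 7).
falide, sabide, and raxine present → kelol forms (Rx 8).
raxine: reached.
pyrine would need zanol and kelol (Rx 4), but zanol never forms.
uleide would need wynol and pelide (Rx 5), but wynol never forms.
raxide would need falide, doride, and zanol (Rx 11), but zanol never forms.
nexol would need pelide and qorine (Rx 1), but qorine never forms.
kelol: reached.
Reached: raxine and kelol — 2 of the 6.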